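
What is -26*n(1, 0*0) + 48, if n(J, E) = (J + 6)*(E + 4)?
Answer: -680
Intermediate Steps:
n(J, E) = (4 + E)*(6 + J) (n(J, E) = (6 + J)*(4 + E) = (4 + E)*(6 + J))
-26*n(1, 0*0) + 48 = -26*(24 + 4*1 + 6*(0*0) + (0*0)*1) + 48 = -26*(24 + 4 + 6*0 + 0*1) + 48 = -26*(24 + 4 + 0 + 0) + 48 = -26*28 + 48 = -728 + 48 = -680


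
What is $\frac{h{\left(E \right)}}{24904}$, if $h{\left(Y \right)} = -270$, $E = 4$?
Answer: $- \frac{135}{12452} \approx -0.010842$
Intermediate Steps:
$\frac{h{\left(E \right)}}{24904} = - \frac{270}{24904} = \left(-270\right) \frac{1}{24904} = - \frac{135}{12452}$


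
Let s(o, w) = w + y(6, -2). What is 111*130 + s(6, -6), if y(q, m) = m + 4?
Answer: 14426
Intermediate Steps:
y(q, m) = 4 + m
s(o, w) = 2 + w (s(o, w) = w + (4 - 2) = w + 2 = 2 + w)
111*130 + s(6, -6) = 111*130 + (2 - 6) = 14430 - 4 = 14426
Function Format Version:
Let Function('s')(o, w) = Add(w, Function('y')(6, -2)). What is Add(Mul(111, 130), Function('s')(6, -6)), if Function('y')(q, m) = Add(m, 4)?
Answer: 14426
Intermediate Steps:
Function('y')(q, m) = Add(4, m)
Function('s')(o, w) = Add(2, w) (Function('s')(o, w) = Add(w, Add(4, -2)) = Add(w, 2) = Add(2, w))
Add(Mul(111, 130), Function('s')(6, -6)) = Add(Mul(111, 130), Add(2, -6)) = Add(14430, -4) = 14426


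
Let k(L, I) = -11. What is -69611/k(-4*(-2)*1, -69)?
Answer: 69611/11 ≈ 6328.3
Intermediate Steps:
-69611/k(-4*(-2)*1, -69) = -69611/(-11) = -69611*(-1/11) = 69611/11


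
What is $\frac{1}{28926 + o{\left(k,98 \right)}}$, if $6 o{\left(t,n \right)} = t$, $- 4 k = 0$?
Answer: $\frac{1}{28926} \approx 3.4571 \cdot 10^{-5}$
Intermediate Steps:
$k = 0$ ($k = \left(- \frac{1}{4}\right) 0 = 0$)
$o{\left(t,n \right)} = \frac{t}{6}$
$\frac{1}{28926 + o{\left(k,98 \right)}} = \frac{1}{28926 + \frac{1}{6} \cdot 0} = \frac{1}{28926 + 0} = \frac{1}{28926}$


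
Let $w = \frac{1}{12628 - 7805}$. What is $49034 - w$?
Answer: $\frac{236490981}{4823} \approx 49034.0$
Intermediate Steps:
$w = \frac{1}{4823}$ ($w = \frac{1}{12628 + \left(-16017 + 8212\right)} = \frac{1}{12628 - 7805} = \frac{1}{4823} \approx 0.00020734$)
$49034 - w = 49034 - \frac{1}{4823} = \frac{236490981}{4823}$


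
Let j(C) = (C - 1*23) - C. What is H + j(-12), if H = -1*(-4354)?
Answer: 4331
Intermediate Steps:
H = 4354
j(C) = -23 (j(C) = (C - 23) - C = (-23 + C) - C = -23)
H + j(-12) = 4354 - 23 = 4331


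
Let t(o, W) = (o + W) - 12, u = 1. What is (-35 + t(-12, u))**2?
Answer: 3364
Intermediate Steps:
t(o, W) = -12 + W + o (t(o, W) = (W + o) - 12 = -12 + W + o)
(-35 + t(-12, u))**2 = (-35 + (-12 + 1 - 12))**2 = (-35 - 23)**2 = (-58)**2 = 3364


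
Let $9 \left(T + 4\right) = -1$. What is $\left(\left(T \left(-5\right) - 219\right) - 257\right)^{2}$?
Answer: $\frac{16801801}{81} \approx 2.0743 \cdot 10^{5}$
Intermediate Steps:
$T = - \frac{37}{9}$ ($T = -4 + \frac{1}{9} \left(-1\right) = -4 - \frac{1}{9} = - \frac{37}{9} \approx -4.1111$)
$\left(\left(T \left(-5\right) - 219\right) - 257\right)^{2} = \left(\left(\left(- \frac{37}{9}\right) \left(-5\right) - 219\right) - 257\right)^{2} = \left(\left(\frac{185}{9} - 219\right) - 257\right)^{2} = \left(- \frac{1786}{9} - 257\right)^{2} = \left(- \frac{4099}{9}\right)^{2} = \frac{16801801}{81}$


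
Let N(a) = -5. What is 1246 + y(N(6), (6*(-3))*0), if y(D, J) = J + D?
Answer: 1241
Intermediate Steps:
y(D, J) = D + J
1246 + y(N(6), (6*(-3))*0) = 1246 + (-5 + (6*(-3))*0) = 1246 + (-5 - 18*0) = 1246 + (-5 + 0) = 1246 - 5 = 1241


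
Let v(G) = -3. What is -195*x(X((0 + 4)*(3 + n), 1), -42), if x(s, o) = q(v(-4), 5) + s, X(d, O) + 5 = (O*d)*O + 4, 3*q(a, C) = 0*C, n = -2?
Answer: -585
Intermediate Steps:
q(a, C) = 0 (q(a, C) = (0*C)/3 = (⅓)*0 = 0)
X(d, O) = -1 + d*O² (X(d, O) = -5 + ((O*d)*O + 4) = -5 + (d*O² + 4) = -5 + (4 + d*O²) = -1 + d*O²)
x(s, o) = s (x(s, o) = 0 + s = s)
-195*x(X((0 + 4)*(3 + n), 1), -42) = -195*(-1 + ((0 + 4)*(3 - 2))*1²) = -195*(-1 + (4*1)*1) = -195*(-1 + 4*1) = -195*(-1 + 4) = -195*3 = -585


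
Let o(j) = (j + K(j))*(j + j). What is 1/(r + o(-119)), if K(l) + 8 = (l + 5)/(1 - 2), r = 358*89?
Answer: 1/34956 ≈ 2.8607e-5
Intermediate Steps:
r = 31862
K(l) = -13 - l (K(l) = -8 + (l + 5)/(1 - 2) = -8 + (5 + l)/(-1) = -8 + (5 + l)*(-1) = -8 + (-5 - l) = -13 - l)
o(j) = -26*j (o(j) = (j + (-13 - j))*(j + j) = -26*j)
1/(r + o(-119)) = 1/(31862 - 26*(-119)) = 1/(31862 + 3094) = 1/34956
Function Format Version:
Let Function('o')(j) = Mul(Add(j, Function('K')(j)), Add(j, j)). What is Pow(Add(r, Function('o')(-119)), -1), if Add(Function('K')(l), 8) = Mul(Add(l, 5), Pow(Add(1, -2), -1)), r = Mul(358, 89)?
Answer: Rational(1, 34956) ≈ 2.8607e-5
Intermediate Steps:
r = 31862
Function('K')(l) = Add(-13, Mul(-1, l)) (Function('K')(l) = Add(-8, Mul(Add(l, 5), Pow(Add(1, -2), -1))) = Add(-8, Mul(Add(5, l), Pow(-1, -1))) = Add(-8, Mul(Add(5, l), -1)) = Add(-8, Add(-5, Mul(-1, l))) = Add(-13, Mul(-1, l)))
Function('o')(j) = Mul(-26, j) (Function('o')(j) = Mul(Add(j, Add(-13, Mul(-1, j))), Add(j, j)) = Mul(-13, Mul(2, j)) = Mul(-26, j))
Pow(Add(r, Function('o')(-119)), -1) = Pow(Add(31862, Mul(-26, -119)), -1) = Pow(Add(31862, 3094), -1) = Pow(34956, -1) = Rational(1, 34956)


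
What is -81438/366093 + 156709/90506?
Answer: 183148133/121368546 ≈ 1.5090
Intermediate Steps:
-81438/366093 + 156709/90506 = -81438*1/366093 + 156709*(1/90506) = -3878/17433 + 156709/90506 = 183148133/121368546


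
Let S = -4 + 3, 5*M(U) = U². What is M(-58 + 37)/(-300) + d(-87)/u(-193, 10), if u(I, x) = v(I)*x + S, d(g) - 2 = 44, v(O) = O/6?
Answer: -6603/15125 ≈ -0.43656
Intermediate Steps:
v(O) = O/6 (v(O) = O*(⅙) = O/6)
M(U) = U²/5
d(g) = 46 (d(g) = 2 + 44 = 46)
S = -1
u(I, x) = -1 + I*x/6 (u(I, x) = (I/6)*x - 1 = I*x/6 - 1 = -1 + I*x/6)
M(-58 + 37)/(-300) + d(-87)/u(-193, 10) = ((-58 + 37)²/5)/(-300) + 46/(-1 + (⅙)*(-193)*10) = ((⅕)*(-21)²)*(-1/300) + 46/(-1 - 965/3) = ((⅕)*441)*(-1/300) + 46/(-968/3) = (441/5)*(-1/300) + 46*(-3/968) = -147/500 - 69/484 = -6603/15125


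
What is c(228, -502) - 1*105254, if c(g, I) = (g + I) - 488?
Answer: -106016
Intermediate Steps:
c(g, I) = -488 + I + g (c(g, I) = (I + g) - 488 = -488 + I + g)
c(228, -502) - 1*105254 = (-488 - 502 + 228) - 1*105254 = -762 - 105254 = -106016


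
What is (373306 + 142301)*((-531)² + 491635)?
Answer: 398871512772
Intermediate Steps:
(373306 + 142301)*((-531)² + 491635) = 515607*(281961 + 491635) = 515607*773596 = 398871512772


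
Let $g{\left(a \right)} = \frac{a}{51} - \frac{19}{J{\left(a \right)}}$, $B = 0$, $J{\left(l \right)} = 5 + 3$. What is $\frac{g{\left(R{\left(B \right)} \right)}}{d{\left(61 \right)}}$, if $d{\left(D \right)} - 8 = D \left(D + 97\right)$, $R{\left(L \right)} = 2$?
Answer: $- \frac{953}{3935568} \approx -0.00024215$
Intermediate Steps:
$J{\left(l \right)} = 8$
$d{\left(D \right)} = 8 + D \left(97 + D\right)$ ($d{\left(D \right)} = 8 + D \left(D + 97\right) = 8 + D \left(97 + D\right)$)
$g{\left(a \right)} = - \frac{19}{8} + \frac{a}{51}$ ($g{\left(a \right)} = \frac{a}{51} - \frac{19}{8} = - \frac{19}{8} + \frac{a}{51}$)
$\frac{g{\left(R{\left(B \right)} \right)}}{d{\left(61 \right)}} = \frac{- \frac{19}{8} + \frac{1}{51} \cdot 2}{8 + 61^{2} + 97 \cdot 61} = \frac{- \frac{19}{8} + \frac{2}{51}}{8 + 3721 + 5917} = - \frac{953}{408 \cdot 9646} = \left(- \frac{953}{408}\right) \frac{1}{9646} = - \frac{953}{3935568}$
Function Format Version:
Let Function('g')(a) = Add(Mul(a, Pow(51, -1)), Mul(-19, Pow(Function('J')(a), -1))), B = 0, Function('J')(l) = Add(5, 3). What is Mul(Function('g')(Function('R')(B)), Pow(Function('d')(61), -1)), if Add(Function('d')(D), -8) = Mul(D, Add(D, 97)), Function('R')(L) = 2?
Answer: Rational(-953, 3935568) ≈ -0.00024215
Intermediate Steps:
Function('J')(l) = 8
Function('d')(D) = Add(8, Mul(D, Add(97, D))) (Function('d')(D) = Add(8, Mul(D, Add(D, 97))) = Add(8, Mul(D, Add(97, D))))
Function('g')(a) = Add(Rational(-19, 8), Mul(Rational(1, 51), a)) (Function('g')(a) = Add(Mul(a, Pow(51, -1)), Mul(-19, Pow(8, -1))) = Add(Mul(a, Rational(1, 51)), Mul(-19, Rational(1, 8))) = Add(Mul(Rational(1, 51), a), Rational(-19, 8)) = Add(Rational(-19, 8), Mul(Rational(1, 51), a)))
Mul(Function('g')(Function('R')(B)), Pow(Function('d')(61), -1)) = Mul(Add(Rational(-19, 8), Mul(Rational(1, 51), 2)), Pow(Add(8, Pow(61, 2), Mul(97, 61)), -1)) = Mul(Add(Rational(-19, 8), Rational(2, 51)), Pow(Add(8, 3721, 5917), -1)) = Mul(Rational(-953, 408), Pow(9646, -1)) = Mul(Rational(-953, 408), Rational(1, 9646)) = Rational(-953, 3935568)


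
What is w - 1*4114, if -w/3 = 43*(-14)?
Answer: -2308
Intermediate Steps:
w = 1806 (w = -129*(-14) = -3*(-602) = 1806)
w - 1*4114 = 1806 - 1*4114 = 1806 - 4114 = -2308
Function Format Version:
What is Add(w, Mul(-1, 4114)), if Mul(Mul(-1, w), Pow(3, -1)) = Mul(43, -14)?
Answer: -2308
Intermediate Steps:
w = 1806 (w = Mul(-3, Mul(43, -14)) = Mul(-3, -602) = 1806)
Add(w, Mul(-1, 4114)) = Add(1806, Mul(-1, 4114)) = Add(1806, -4114) = -2308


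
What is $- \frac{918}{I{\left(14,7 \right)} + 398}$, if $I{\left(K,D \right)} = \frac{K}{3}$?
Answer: $- \frac{1377}{604} \approx -2.2798$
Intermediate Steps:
$I{\left(K,D \right)} = \frac{K}{3}$ ($I{\left(K,D \right)} = K \frac{1}{3} = \frac{K}{3}$)
$- \frac{918}{I{\left(14,7 \right)} + 398} = - \frac{918}{\frac{1}{3} \cdot 14 + 398} = - \frac{918}{\frac{14}{3} + 398} = - \frac{918}{\frac{1208}{3}} = \left(-918\right) \frac{3}{1208} = - \frac{1377}{604}$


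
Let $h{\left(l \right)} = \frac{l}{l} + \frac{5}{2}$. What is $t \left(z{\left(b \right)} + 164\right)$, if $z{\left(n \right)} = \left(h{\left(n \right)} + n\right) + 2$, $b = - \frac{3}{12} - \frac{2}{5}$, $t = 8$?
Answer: $\frac{6754}{5} \approx 1350.8$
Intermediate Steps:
$h{\left(l \right)} = \frac{7}{2}$ ($h{\left(l \right)} = 1 + 5 \cdot \frac{1}{2} = 1 + \frac{5}{2} = \frac{7}{2}$)
$b = - \frac{13}{20}$ ($b = \left(-3\right) \frac{1}{12} - \frac{2}{5} = - \frac{1}{4} - \frac{2}{5} = - \frac{13}{20} \approx -0.65$)
$z{\left(n \right)} = \frac{11}{2} + n$ ($z{\left(n \right)} = \left(\frac{7}{2} + n\right) + 2 = \frac{11}{2} + n$)
$t \left(z{\left(b \right)} + 164\right) = 8 \left(\left(\frac{11}{2} - \frac{13}{20}\right) + 164\right) = 8 \left(\frac{97}{20} + 164\right) = 8 \cdot \frac{3377}{20} = \frac{6754}{5}$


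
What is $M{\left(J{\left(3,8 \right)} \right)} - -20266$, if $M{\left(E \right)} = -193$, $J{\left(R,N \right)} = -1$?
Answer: $20073$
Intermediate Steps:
$M{\left(J{\left(3,8 \right)} \right)} - -20266 = -193 - -20266 = -193 + 20266 = 20073$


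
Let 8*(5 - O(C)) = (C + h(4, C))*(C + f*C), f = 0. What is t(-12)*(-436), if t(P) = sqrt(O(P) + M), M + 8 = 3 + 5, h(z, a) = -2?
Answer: -1744*I ≈ -1744.0*I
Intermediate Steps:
M = 0 (M = -8 + (3 + 5) = -8 + 8 = 0)
O(C) = 5 - C*(-2 + C)/8 (O(C) = 5 - (C - 2)*(C + 0*C)/8 = 5 - (-2 + C)*(C + 0)/8 = 5 - (-2 + C)*C/8 = 5 - C*(-2 + C)/8)
t(P) = sqrt(5 - P**2/8 + P/4) (t(P) = sqrt((5 - P**2/8 + P/4) + 0) = sqrt(5 - P**2/8 + P/4))
t(-12)*(-436) = (sqrt(80 - 2*(-12)**2 + 4*(-12))/4)*(-436) = (sqrt(80 - 2*144 - 48)/4)*(-436) = (sqrt(80 - 288 - 48)/4)*(-436) = (sqrt(-256)/4)*(-436) = ((16*I)/4)*(-436) = (4*I)*(-436) = -1744*I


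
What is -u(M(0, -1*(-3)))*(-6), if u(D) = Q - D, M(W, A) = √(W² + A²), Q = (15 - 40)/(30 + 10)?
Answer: -87/4 ≈ -21.750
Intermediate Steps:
Q = -5/8 (Q = -25/40 = -25*1/40 = -5/8 ≈ -0.62500)
M(W, A) = √(A² + W²)
u(D) = -5/8 - D
-u(M(0, -1*(-3)))*(-6) = -(-5/8 - √((-1*(-3))² + 0²))*(-6) = -(-5/8 - √(3² + 0))*(-6) = -(-5/8 - √(9 + 0))*(-6) = -(-5/8 - √9)*(-6) = -(-5/8 - 1*3)*(-6) = -(-5/8 - 3)*(-6) = -(-29)*(-6)/8 = -1*87/4 = -87/4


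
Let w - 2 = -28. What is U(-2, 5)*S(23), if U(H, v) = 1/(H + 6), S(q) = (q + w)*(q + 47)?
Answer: -105/2 ≈ -52.500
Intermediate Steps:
w = -26 (w = 2 - 28 = -26)
S(q) = (-26 + q)*(47 + q) (S(q) = (q - 26)*(q + 47) = (-26 + q)*(47 + q))
U(H, v) = 1/(6 + H)
U(-2, 5)*S(23) = (-1222 + 23**2 + 21*23)/(6 - 2) = (-1222 + 529 + 483)/4 = (1/4)*(-210) = -105/2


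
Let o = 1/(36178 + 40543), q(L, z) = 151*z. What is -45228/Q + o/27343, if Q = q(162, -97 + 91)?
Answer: 15813083000165/316765127753 ≈ 49.921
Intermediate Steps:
Q = -906 (Q = 151*(-97 + 91) = 151*(-6) = -906)
o = 1/76721 ≈ 1.3034e-5
-45228/Q + o/27343 = -45228/(-906) + (1/76721)/27343 = -45228*(-1/906) + (1/76721)*(1/27343) = 7538/151 + 1/2097782303 = 15813083000165/316765127753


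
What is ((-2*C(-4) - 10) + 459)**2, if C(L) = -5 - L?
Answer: 203401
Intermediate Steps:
((-2*C(-4) - 10) + 459)**2 = ((-2*(-5 - 1*(-4)) - 10) + 459)**2 = ((-2*(-5 + 4) - 10) + 459)**2 = ((-2*(-1) - 10) + 459)**2 = ((2 - 10) + 459)**2 = (-8 + 459)**2 = 451**2 = 203401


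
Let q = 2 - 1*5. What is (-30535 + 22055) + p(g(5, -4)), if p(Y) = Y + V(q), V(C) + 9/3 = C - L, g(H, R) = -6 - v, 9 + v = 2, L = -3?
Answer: -8482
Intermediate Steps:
v = -7 (v = -9 + 2 = -7)
q = -3 (q = 2 - 5 = -3)
g(H, R) = 1 (g(H, R) = -6 - 1*(-7) = -6 + 7 = 1)
V(C) = C (V(C) = -3 + (C - 1*(-3)) = -3 + (C + 3) = -3 + (3 + C) = C)
p(Y) = -3 + Y (p(Y) = Y - 3 = -3 + Y)
(-30535 + 22055) + p(g(5, -4)) = (-30535 + 22055) + (-3 + 1) = -8480 - 2 = -8482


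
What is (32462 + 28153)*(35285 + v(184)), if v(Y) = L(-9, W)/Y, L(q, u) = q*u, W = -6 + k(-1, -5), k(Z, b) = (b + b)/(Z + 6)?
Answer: 49192951860/23 ≈ 2.1388e+9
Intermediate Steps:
k(Z, b) = 2*b/(6 + Z) (k(Z, b) = (2*b)/(6 + Z) = 2*b/(6 + Z))
W = -8 (W = -6 + 2*(-5)/(6 - 1) = -6 + 2*(-5)/5 = -6 + 2*(-5)*(⅕) = -6 - 2 = -8)
v(Y) = 72/Y (v(Y) = (-9*(-8))/Y = 72/Y)
(32462 + 28153)*(35285 + v(184)) = (32462 + 28153)*(35285 + 72/184) = 60615*(35285 + 72*(1/184)) = 60615*(35285 + 9/23) = 60615*(811564/23) = 49192951860/23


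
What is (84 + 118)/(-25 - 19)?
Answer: -101/22 ≈ -4.5909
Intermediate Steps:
(84 + 118)/(-25 - 19) = 202/(-44) = 202*(-1/44) = -101/22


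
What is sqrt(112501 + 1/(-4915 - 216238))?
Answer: 14*sqrt(28072816157861)/221153 ≈ 335.41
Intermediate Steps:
sqrt(112501 + 1/(-4915 - 216238)) = sqrt(112501 + 1/(-221153)) = sqrt(112501 - 1/221153) = sqrt(24879933652/221153) = 14*sqrt(28072816157861)/221153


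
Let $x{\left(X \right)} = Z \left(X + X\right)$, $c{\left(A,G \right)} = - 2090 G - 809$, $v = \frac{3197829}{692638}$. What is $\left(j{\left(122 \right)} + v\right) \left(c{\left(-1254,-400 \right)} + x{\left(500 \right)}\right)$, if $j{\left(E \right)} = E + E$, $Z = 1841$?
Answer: $\frac{460844107162691}{692638} \approx 6.6535 \cdot 10^{8}$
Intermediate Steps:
$v = \frac{3197829}{692638}$ ($v = 3197829 \cdot \frac{1}{692638} = \frac{3197829}{692638} \approx 4.6169$)
$j{\left(E \right)} = 2 E$
$c{\left(A,G \right)} = -809 - 2090 G$
$x{\left(X \right)} = 3682 X$ ($x{\left(X \right)} = 1841 \left(X + X\right) = 1841 \cdot 2 X = 3682 X$)
$\left(j{\left(122 \right)} + v\right) \left(c{\left(-1254,-400 \right)} + x{\left(500 \right)}\right) = \left(2 \cdot 122 + \frac{3197829}{692638}\right) \left(\left(-809 - -836000\right) + 3682 \cdot 500\right) = \left(244 + \frac{3197829}{692638}\right) \left(\left(-809 + 836000\right) + 1841000\right) = \frac{172201501 \left(835191 + 1841000\right)}{692638} = \frac{172201501}{692638} \cdot 2676191 = \frac{460844107162691}{692638}$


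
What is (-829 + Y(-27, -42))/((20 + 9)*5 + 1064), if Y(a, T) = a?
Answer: -856/1209 ≈ -0.70802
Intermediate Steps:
(-829 + Y(-27, -42))/((20 + 9)*5 + 1064) = (-829 - 27)/((20 + 9)*5 + 1064) = -856/(29*5 + 1064) = -856/(145 + 1064) = -856/1209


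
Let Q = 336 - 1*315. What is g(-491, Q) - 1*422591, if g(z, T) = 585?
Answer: -422006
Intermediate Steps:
Q = 21 (Q = 336 - 315 = 21)
g(-491, Q) - 1*422591 = 585 - 1*422591 = 585 - 422591 = -422006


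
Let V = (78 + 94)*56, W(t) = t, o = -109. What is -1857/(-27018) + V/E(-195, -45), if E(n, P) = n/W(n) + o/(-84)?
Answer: 7286765995/1738158 ≈ 4192.2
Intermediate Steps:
V = 9632 (V = 172*56 = 9632)
E(n, P) = 193/84 (E(n, P) = n/n - 109/(-84) = 1 - 109*(-1/84) = 1 + 109/84 = 193/84)
-1857/(-27018) + V/E(-195, -45) = -1857/(-27018) + 9632/(193/84) = -1857*(-1/27018) + 9632*(84/193) = 619/9006 + 809088/193 = 7286765995/1738158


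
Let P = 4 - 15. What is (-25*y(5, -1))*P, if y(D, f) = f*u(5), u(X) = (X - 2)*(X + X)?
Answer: -8250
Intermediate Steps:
u(X) = 2*X*(-2 + X) (u(X) = (-2 + X)*(2*X) = 2*X*(-2 + X))
y(D, f) = 30*f (y(D, f) = f*(2*5*(-2 + 5)) = f*(2*5*3) = f*30 = 30*f)
P = -11
(-25*y(5, -1))*P = -750*(-1)*(-11) = -25*(-30)*(-11) = 750*(-11) = -8250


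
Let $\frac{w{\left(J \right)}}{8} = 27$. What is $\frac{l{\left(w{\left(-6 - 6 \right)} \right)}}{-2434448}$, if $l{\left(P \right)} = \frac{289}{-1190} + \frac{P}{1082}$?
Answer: $\frac{1637}{92192545760} \approx 1.7756 \cdot 10^{-8}$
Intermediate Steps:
$w{\left(J \right)} = 216$ ($w{\left(J \right)} = 8 \cdot 27 = 216$)
$l{\left(P \right)} = - \frac{17}{70} + \frac{P}{1082}$ ($l{\left(P \right)} = 289 \left(- \frac{1}{1190}\right) + P \frac{1}{1082} = - \frac{17}{70} + \frac{P}{1082}$)
$\frac{l{\left(w{\left(-6 - 6 \right)} \right)}}{-2434448} = \frac{- \frac{17}{70} + \frac{1}{1082} \cdot 216}{-2434448} = \left(- \frac{17}{70} + \frac{108}{541}\right) \left(- \frac{1}{2434448}\right) = \left(- \frac{1637}{37870}\right) \left(- \frac{1}{2434448}\right) = \frac{1637}{92192545760}$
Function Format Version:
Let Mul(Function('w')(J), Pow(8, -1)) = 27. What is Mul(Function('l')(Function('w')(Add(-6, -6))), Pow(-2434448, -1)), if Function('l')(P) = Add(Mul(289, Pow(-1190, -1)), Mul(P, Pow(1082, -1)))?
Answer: Rational(1637, 92192545760) ≈ 1.7756e-8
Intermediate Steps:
Function('w')(J) = 216 (Function('w')(J) = Mul(8, 27) = 216)
Function('l')(P) = Add(Rational(-17, 70), Mul(Rational(1, 1082), P)) (Function('l')(P) = Add(Mul(289, Rational(-1, 1190)), Mul(P, Rational(1, 1082))) = Add(Rational(-17, 70), Mul(Rational(1, 1082), P)))
Mul(Function('l')(Function('w')(Add(-6, -6))), Pow(-2434448, -1)) = Mul(Add(Rational(-17, 70), Mul(Rational(1, 1082), 216)), Pow(-2434448, -1)) = Mul(Add(Rational(-17, 70), Rational(108, 541)), Rational(-1, 2434448)) = Mul(Rational(-1637, 37870), Rational(-1, 2434448)) = Rational(1637, 92192545760)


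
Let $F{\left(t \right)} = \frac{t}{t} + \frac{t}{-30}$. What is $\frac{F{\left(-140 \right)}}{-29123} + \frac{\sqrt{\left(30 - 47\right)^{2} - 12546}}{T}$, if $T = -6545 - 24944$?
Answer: $- \frac{17}{87369} - \frac{i \sqrt{12257}}{31489} \approx -0.00019458 - 0.0035159 i$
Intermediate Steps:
$T = -31489$
$F{\left(t \right)} = 1 - \frac{t}{30}$ ($F{\left(t \right)} = 1 + t \left(- \frac{1}{30}\right) = 1 - \frac{t}{30}$)
$\frac{F{\left(-140 \right)}}{-29123} + \frac{\sqrt{\left(30 - 47\right)^{2} - 12546}}{T} = \frac{1 - - \frac{14}{3}}{-29123} + \frac{\sqrt{\left(30 - 47\right)^{2} - 12546}}{-31489} = \left(1 + \frac{14}{3}\right) \left(- \frac{1}{29123}\right) + \sqrt{\left(-17\right)^{2} - 12546} \left(- \frac{1}{31489}\right) = \frac{17}{3} \left(- \frac{1}{29123}\right) + \sqrt{289 - 12546} \left(- \frac{1}{31489}\right) = - \frac{17}{87369} + \sqrt{-12257} \left(- \frac{1}{31489}\right) = - \frac{17}{87369} + i \sqrt{12257} \left(- \frac{1}{31489}\right) = - \frac{17}{87369} - \frac{i \sqrt{12257}}{31489}$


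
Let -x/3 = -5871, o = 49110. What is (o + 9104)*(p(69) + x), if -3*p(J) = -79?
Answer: 3080568452/3 ≈ 1.0269e+9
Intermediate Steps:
x = 17613 (x = -3*(-5871) = 17613)
p(J) = 79/3 (p(J) = -⅓*(-79) = 79/3)
(o + 9104)*(p(69) + x) = (49110 + 9104)*(79/3 + 17613) = 58214*(52918/3) = 3080568452/3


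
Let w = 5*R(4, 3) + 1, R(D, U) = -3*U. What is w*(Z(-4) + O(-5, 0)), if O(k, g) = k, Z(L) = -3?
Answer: 352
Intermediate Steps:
w = -44 (w = 5*(-3*3) + 1 = 5*(-9) + 1 = -45 + 1 = -44)
w*(Z(-4) + O(-5, 0)) = -44*(-3 - 5) = -44*(-8) = 352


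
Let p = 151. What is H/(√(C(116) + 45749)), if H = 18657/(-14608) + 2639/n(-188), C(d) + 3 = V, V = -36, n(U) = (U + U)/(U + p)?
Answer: 177419239*√45710/31383388960 ≈ 1.2087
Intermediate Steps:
n(U) = 2*U/(151 + U) (n(U) = (U + U)/(U + 151) = (2*U)/(151 + U) = 2*U/(151 + U))
C(d) = -39 (C(d) = -3 - 36 = -39)
H = 177419239/686576 (H = 18657/(-14608) + 2639/((2*(-188)/(151 - 188))) = 18657*(-1/14608) + 2639/((2*(-188)/(-37))) = -18657/14608 + 2639/((2*(-188)*(-1/37))) = -18657/14608 + 2639/(376/37) = -18657/14608 + 2639*(37/376) = -18657/14608 + 97643/376 = 177419239/686576 ≈ 258.41)
H/(√(C(116) + 45749)) = 177419239/(686576*(√(-39 + 45749))) = 177419239/(686576*(√45710)) = 177419239*(√45710/45710)/686576 = 177419239*√45710/31383388960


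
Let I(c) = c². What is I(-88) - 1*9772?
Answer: -2028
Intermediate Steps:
I(-88) - 1*9772 = (-88)² - 1*9772 = 7744 - 9772 = -2028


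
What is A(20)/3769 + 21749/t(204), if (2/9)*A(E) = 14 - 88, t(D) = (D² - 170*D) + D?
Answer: 11370623/3844380 ≈ 2.9577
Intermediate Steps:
t(D) = D² - 169*D
A(E) = -333 (A(E) = 9*(14 - 88)/2 = (9/2)*(-74) = -333)
A(20)/3769 + 21749/t(204) = -333/3769 + 21749/((204*(-169 + 204))) = -333*1/3769 + 21749/((204*35)) = -333/3769 + 21749/7140 = -333/3769 + 21749*(1/7140) = -333/3769 + 3107/1020 = 11370623/3844380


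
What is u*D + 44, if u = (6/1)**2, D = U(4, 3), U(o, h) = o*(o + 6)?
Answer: 1484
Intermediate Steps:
U(o, h) = o*(6 + o)
D = 40 (D = 4*(6 + 4) = 4*10 = 40)
u = 36 (u = (6*1)**2 = 6**2 = 36)
u*D + 44 = 36*40 + 44 = 1440 + 44 = 1484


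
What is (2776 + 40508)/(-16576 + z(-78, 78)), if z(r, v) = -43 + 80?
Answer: -14428/5513 ≈ -2.6171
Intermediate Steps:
z(r, v) = 37
(2776 + 40508)/(-16576 + z(-78, 78)) = (2776 + 40508)/(-16576 + 37) = 43284/(-16539) = 43284*(-1/16539) = -14428/5513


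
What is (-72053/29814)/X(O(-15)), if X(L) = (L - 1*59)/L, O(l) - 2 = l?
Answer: -936689/2146608 ≈ -0.43636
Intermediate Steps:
O(l) = 2 + l
X(L) = (-59 + L)/L (X(L) = (L - 59)/L = (-59 + L)/L)
(-72053/29814)/X(O(-15)) = (-72053/29814)/(((-59 + (2 - 15))/(2 - 15))) = (-72053*1/29814)/(((-59 - 13)/(-13))) = -72053/(29814*((-1/13*(-72)))) = -72053/(29814*72/13) = -72053/29814*13/72 = -936689/2146608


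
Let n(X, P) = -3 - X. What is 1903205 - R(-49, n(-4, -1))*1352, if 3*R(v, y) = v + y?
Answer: 1924837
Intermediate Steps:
R(v, y) = v/3 + y/3 (R(v, y) = (v + y)/3 = v/3 + y/3)
1903205 - R(-49, n(-4, -1))*1352 = 1903205 - ((⅓)*(-49) + (-3 - 1*(-4))/3)*1352 = 1903205 - (-49/3 + (-3 + 4)/3)*1352 = 1903205 - (-49/3 + (⅓)*1)*1352 = 1903205 - (-49/3 + ⅓)*1352 = 1903205 - (-16)*1352 = 1903205 - 1*(-21632) = 1903205 + 21632 = 1924837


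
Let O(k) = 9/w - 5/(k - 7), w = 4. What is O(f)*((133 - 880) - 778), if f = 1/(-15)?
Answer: -956175/212 ≈ -4510.3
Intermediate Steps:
f = -1/15 ≈ -0.066667
O(k) = 9/4 - 5/(-7 + k) (O(k) = 9/4 - 5/(k - 7) = 9*(¼) - 5/(-7 + k) = 9/4 - 5/(-7 + k))
O(f)*((133 - 880) - 778) = ((-83 + 9*(-1/15))/(4*(-7 - 1/15)))*((133 - 880) - 778) = ((-83 - ⅗)/(4*(-106/15)))*(-747 - 778) = ((¼)*(-15/106)*(-418/5))*(-1525) = (627/212)*(-1525) = -956175/212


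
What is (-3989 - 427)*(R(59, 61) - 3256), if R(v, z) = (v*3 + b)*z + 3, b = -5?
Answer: -31967424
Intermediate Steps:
R(v, z) = 3 + z*(-5 + 3*v) (R(v, z) = (v*3 - 5)*z + 3 = (3*v - 5)*z + 3 = (-5 + 3*v)*z + 3 = z*(-5 + 3*v) + 3 = 3 + z*(-5 + 3*v))
(-3989 - 427)*(R(59, 61) - 3256) = (-3989 - 427)*((3 - 5*61 + 3*59*61) - 3256) = -4416*((3 - 305 + 10797) - 3256) = -4416*(10495 - 3256) = -4416*7239 = -31967424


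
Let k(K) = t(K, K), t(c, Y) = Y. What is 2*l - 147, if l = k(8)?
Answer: -131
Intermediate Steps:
k(K) = K
l = 8
2*l - 147 = 2*8 - 147 = 16 - 147 = -131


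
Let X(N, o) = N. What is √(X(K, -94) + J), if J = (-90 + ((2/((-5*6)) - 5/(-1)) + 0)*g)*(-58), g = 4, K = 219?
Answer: √966255/15 ≈ 65.532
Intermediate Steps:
J = 61132/15 (J = (-90 + ((2/((-5*6)) - 5/(-1)) + 0)*4)*(-58) = (-90 + ((2/(-30) - 5*(-1)) + 0)*4)*(-58) = (-90 + ((2*(-1/30) + 5) + 0)*4)*(-58) = (-90 + ((-1/15 + 5) + 0)*4)*(-58) = (-90 + (74/15 + 0)*4)*(-58) = (-90 + (74/15)*4)*(-58) = (-90 + 296/15)*(-58) = -1054/15*(-58) = 61132/15 ≈ 4075.5)
√(X(K, -94) + J) = √(219 + 61132/15) = √(64417/15) = √966255/15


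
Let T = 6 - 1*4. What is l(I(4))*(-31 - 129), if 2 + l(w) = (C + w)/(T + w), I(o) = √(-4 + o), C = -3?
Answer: 560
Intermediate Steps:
T = 2 (T = 6 - 4 = 2)
l(w) = -2 + (-3 + w)/(2 + w)
l(I(4))*(-31 - 129) = ((-7 - √(-4 + 4))/(2 + √(-4 + 4)))*(-31 - 129) = ((-7 - √0)/(2 + √0))*(-160) = ((-7 - 1*0)/(2 + 0))*(-160) = ((-7 + 0)/2)*(-160) = ((½)*(-7))*(-160) = -7/2*(-160) = 560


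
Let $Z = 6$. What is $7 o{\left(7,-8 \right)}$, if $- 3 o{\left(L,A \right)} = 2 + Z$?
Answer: $- \frac{56}{3} \approx -18.667$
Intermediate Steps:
$o{\left(L,A \right)} = - \frac{8}{3}$ ($o{\left(L,A \right)} = - \frac{2 + 6}{3} = \left(- \frac{1}{3}\right) 8 = - \frac{8}{3}$)
$7 o{\left(7,-8 \right)} = 7 \left(- \frac{8}{3}\right) = - \frac{56}{3}$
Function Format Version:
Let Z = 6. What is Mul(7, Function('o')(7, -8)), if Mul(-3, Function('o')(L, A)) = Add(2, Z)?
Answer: Rational(-56, 3) ≈ -18.667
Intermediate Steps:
Function('o')(L, A) = Rational(-8, 3) (Function('o')(L, A) = Mul(Rational(-1, 3), Add(2, 6)) = Mul(Rational(-1, 3), 8) = Rational(-8, 3))
Mul(7, Function('o')(7, -8)) = Mul(7, Rational(-8, 3)) = Rational(-56, 3)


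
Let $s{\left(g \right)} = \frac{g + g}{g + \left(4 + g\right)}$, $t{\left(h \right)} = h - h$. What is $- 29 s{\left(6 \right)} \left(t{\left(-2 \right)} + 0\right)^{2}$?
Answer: $0$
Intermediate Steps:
$t{\left(h \right)} = 0$
$s{\left(g \right)} = \frac{2 g}{4 + 2 g}$
$- 29 s{\left(6 \right)} \left(t{\left(-2 \right)} + 0\right)^{2} = - 29 \frac{6}{2 + 6} \left(0 + 0\right)^{2} = - 29 \cdot \frac{6}{8} \cdot 0^{2} = - 29 \cdot 6 \cdot \frac{1}{8} \cdot 0 = \left(-29\right) \frac{3}{4} \cdot 0 = \left(- \frac{87}{4}\right) 0 = 0$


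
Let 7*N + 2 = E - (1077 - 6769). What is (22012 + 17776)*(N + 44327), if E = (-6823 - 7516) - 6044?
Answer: 1680167664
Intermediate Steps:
E = -20383 (E = -14339 - 6044 = -20383)
N = -2099 (N = -2/7 + (-20383 - (1077 - 6769))/7 = -2/7 + (-20383 - 1*(-5692))/7 = -2/7 + (-20383 + 5692)/7 = -2/7 + (⅐)*(-14691) = -2/7 - 14691/7 = -2099)
(22012 + 17776)*(N + 44327) = (22012 + 17776)*(-2099 + 44327) = 39788*42228 = 1680167664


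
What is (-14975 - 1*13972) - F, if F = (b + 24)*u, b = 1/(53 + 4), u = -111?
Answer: -499340/19 ≈ -26281.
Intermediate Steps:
b = 1/57 ≈ 0.017544
F = -50653/19 (F = (1/57 + 24)*(-111) = (1369/57)*(-111) = -50653/19 ≈ -2665.9)
(-14975 - 1*13972) - F = (-14975 - 1*13972) - 1*(-50653/19) = (-14975 - 13972) + 50653/19 = -28947 + 50653/19 = -499340/19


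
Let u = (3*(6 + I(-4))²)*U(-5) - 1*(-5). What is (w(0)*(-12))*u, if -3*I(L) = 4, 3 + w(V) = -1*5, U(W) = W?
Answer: -30880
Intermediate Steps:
w(V) = -8 (w(V) = -3 - 1*5 = -3 - 5 = -8)
I(L) = -4/3 (I(L) = -⅓*4 = -4/3)
u = -965/3 (u = (3*(6 - 4/3)²)*(-5) - 1*(-5) = (3*(14/3)²)*(-5) + 5 = (3*(196/9))*(-5) + 5 = (196/3)*(-5) + 5 = -980/3 + 5 = -965/3 ≈ -321.67)
(w(0)*(-12))*u = -8*(-12)*(-965/3) = 96*(-965/3) = -30880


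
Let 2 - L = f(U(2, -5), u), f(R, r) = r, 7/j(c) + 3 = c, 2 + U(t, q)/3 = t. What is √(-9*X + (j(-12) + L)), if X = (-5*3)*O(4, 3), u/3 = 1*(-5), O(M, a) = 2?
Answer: √64470/15 ≈ 16.927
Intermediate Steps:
U(t, q) = -6 + 3*t
u = -15 (u = 3*(1*(-5)) = 3*(-5) = -15)
j(c) = 7/(-3 + c)
L = 17 (L = 2 - 1*(-15) = 2 + 15 = 17)
X = -30 (X = -5*3*2 = -15*2 = -30)
√(-9*X + (j(-12) + L)) = √(-9*(-30) + (7/(-3 - 12) + 17)) = √(270 + (7/(-15) + 17)) = √(270 + (7*(-1/15) + 17)) = √(270 + (-7/15 + 17)) = √(270 + 248/15) = √(4298/15) = √64470/15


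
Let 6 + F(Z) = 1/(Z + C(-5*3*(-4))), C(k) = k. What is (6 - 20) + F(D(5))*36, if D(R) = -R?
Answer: -12614/55 ≈ -229.35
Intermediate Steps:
F(Z) = -6 + 1/(60 + Z) (F(Z) = -6 + 1/(Z - 5*3*(-4)) = -6 + 1/(Z - 15*(-4)) = -6 + 1/(Z + 60) = -6 + 1/(60 + Z))
(6 - 20) + F(D(5))*36 = (6 - 20) + ((-359 - (-6)*5)/(60 - 1*5))*36 = -14 + ((-359 - 6*(-5))/(60 - 5))*36 = -14 + ((-359 + 30)/55)*36 = -14 + ((1/55)*(-329))*36 = -14 - 329/55*36 = -14 - 11844/55 = -12614/55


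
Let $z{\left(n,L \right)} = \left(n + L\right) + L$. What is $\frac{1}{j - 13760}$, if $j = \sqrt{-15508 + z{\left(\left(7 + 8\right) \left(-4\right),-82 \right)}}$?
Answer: $- \frac{3440}{47338333} - \frac{3 i \sqrt{437}}{94676666} \approx -7.2668 \cdot 10^{-5} - 6.624 \cdot 10^{-7} i$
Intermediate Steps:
$z{\left(n,L \right)} = n + 2 L$ ($z{\left(n,L \right)} = \left(L + n\right) + L = n + 2 L$)
$j = 6 i \sqrt{437}$ ($j = \sqrt{-15508 + \left(\left(7 + 8\right) \left(-4\right) + 2 \left(-82\right)\right)} = \sqrt{-15508 + \left(15 \left(-4\right) - 164\right)} = \sqrt{-15508 - 224} = \sqrt{-15732} = 6 i \sqrt{437} \approx 125.43 i$)
$\frac{1}{j - 13760} = \frac{1}{6 i \sqrt{437} - 13760} = \frac{1}{-13760 + 6 i \sqrt{437}}$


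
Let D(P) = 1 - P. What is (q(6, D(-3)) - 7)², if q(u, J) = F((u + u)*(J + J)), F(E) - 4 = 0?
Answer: 9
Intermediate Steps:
F(E) = 4 (F(E) = 4 + 0 = 4)
q(u, J) = 4
(q(6, D(-3)) - 7)² = (4 - 7)² = (-3)² = 9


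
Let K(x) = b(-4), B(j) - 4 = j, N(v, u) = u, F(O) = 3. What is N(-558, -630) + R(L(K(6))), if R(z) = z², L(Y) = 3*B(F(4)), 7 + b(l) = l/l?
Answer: -189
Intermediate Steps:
B(j) = 4 + j
b(l) = -6 (b(l) = -7 + l/l = -7 + 1 = -6)
K(x) = -6
L(Y) = 21 (L(Y) = 3*(4 + 3) = 3*7 = 21)
N(-558, -630) + R(L(K(6))) = -630 + 21² = -630 + 441 = -189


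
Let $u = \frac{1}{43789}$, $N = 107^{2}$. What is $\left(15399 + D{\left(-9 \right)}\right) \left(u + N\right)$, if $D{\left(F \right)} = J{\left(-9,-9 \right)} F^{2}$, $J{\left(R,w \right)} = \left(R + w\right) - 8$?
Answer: $\frac{6664316102766}{43789} \approx 1.5219 \cdot 10^{8}$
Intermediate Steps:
$N = 11449$
$J{\left(R,w \right)} = -8 + R + w$
$u = \frac{1}{43789} \approx 2.2837 \cdot 10^{-5}$
$D{\left(F \right)} = - 26 F^{2}$ ($D{\left(F \right)} = \left(-8 - 9 - 9\right) F^{2} = - 26 F^{2}$)
$\left(15399 + D{\left(-9 \right)}\right) \left(u + N\right) = \left(15399 - 26 \left(-9\right)^{2}\right) \left(\frac{1}{43789} + 11449\right) = \left(15399 - 2106\right) \frac{501340262}{43789} = 13293 \cdot \frac{501340262}{43789} = \frac{6664316102766}{43789}$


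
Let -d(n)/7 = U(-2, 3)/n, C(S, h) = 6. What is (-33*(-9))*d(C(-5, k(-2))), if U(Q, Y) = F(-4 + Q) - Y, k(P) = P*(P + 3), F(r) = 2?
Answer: 693/2 ≈ 346.50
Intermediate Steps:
k(P) = P*(3 + P)
U(Q, Y) = 2 - Y
d(n) = 7/n (d(n) = -7*(2 - 1*3)/n = -7*(2 - 3)/n = -(-7)/n = 7/n)
(-33*(-9))*d(C(-5, k(-2))) = (-33*(-9))*(7/6) = 297*(7*(⅙)) = 297*(7/6) = 693/2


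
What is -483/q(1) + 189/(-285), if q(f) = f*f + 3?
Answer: -46137/380 ≈ -121.41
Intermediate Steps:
q(f) = 3 + f**2 (q(f) = f**2 + 3 = 3 + f**2)
-483/q(1) + 189/(-285) = -483/(3 + 1**2) + 189/(-285) = -483/(3 + 1) + 189*(-1/285) = -483/4 - 63/95 = -46137/380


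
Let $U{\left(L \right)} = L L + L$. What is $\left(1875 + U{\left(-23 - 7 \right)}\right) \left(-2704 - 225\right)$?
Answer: $-8040105$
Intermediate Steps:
$U{\left(L \right)} = L + L^{2}$ ($U{\left(L \right)} = L^{2} + L = L + L^{2}$)
$\left(1875 + U{\left(-23 - 7 \right)}\right) \left(-2704 - 225\right) = \left(1875 + \left(-23 - 7\right) \left(1 - 30\right)\right) \left(-2704 - 225\right) = \left(1875 + \left(-23 - 7\right) \left(1 - 30\right)\right) \left(-2929\right) = \left(1875 - 30 \left(1 - 30\right)\right) \left(-2929\right) = \left(1875 - -870\right) \left(-2929\right) = \left(1875 + 870\right) \left(-2929\right) = 2745 \left(-2929\right) = -8040105$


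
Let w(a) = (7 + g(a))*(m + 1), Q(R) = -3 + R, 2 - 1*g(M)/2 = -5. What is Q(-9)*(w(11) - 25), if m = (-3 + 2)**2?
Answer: -204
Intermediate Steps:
g(M) = 14 (g(M) = 4 - 2*(-5) = 4 + 10 = 14)
m = 1 (m = (-1)**2 = 1)
w(a) = 42 (w(a) = (7 + 14)*(1 + 1) = 21*2 = 42)
Q(-9)*(w(11) - 25) = (-3 - 9)*(42 - 25) = -12*17 = -204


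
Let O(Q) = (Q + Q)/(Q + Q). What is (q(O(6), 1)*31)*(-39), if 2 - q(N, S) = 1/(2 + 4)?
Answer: -4433/2 ≈ -2216.5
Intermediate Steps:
O(Q) = 1 (O(Q) = (2*Q)/((2*Q)) = (2*Q)*(1/(2*Q)) = 1)
q(N, S) = 11/6 (q(N, S) = 2 - 1/(2 + 4) = 2 - 1/6 = 2 - 1*⅙ = 2 - ⅙ = 11/6)
(q(O(6), 1)*31)*(-39) = ((11/6)*31)*(-39) = (341/6)*(-39) = -4433/2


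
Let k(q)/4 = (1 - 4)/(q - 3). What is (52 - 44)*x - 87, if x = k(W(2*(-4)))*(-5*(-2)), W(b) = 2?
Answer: 873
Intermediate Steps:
k(q) = -12/(-3 + q) (k(q) = 4*((1 - 4)/(q - 3)) = 4*(-3/(-3 + q)) = -12/(-3 + q))
x = 120 (x = (-12/(-3 + 2))*(-5*(-2)) = -12/(-1)*10 = -12*(-1)*10 = 12*10 = 120)
(52 - 44)*x - 87 = (52 - 44)*120 - 87 = 8*120 - 87 = 960 - 87 = 873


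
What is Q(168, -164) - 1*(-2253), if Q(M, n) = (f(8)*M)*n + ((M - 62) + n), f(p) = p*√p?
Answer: 2195 - 440832*√2 ≈ -6.2124e+5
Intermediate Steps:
f(p) = p^(3/2)
Q(M, n) = -62 + M + n + 16*M*n*√2 (Q(M, n) = (8^(3/2)*M)*n + ((M - 62) + n) = ((16*√2)*M)*n + ((-62 + M) + n) = (16*M*√2)*n + (-62 + M + n) = 16*M*n*√2 + (-62 + M + n) = -62 + M + n + 16*M*n*√2)
Q(168, -164) - 1*(-2253) = (-62 + 168 - 164 + 16*168*(-164)*√2) - 1*(-2253) = (-62 + 168 - 164 - 440832*√2) + 2253 = (-58 - 440832*√2) + 2253 = 2195 - 440832*√2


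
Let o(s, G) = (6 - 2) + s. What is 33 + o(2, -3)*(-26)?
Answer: -123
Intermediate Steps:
o(s, G) = 4 + s
33 + o(2, -3)*(-26) = 33 + (4 + 2)*(-26) = 33 + 6*(-26) = 33 - 156 = -123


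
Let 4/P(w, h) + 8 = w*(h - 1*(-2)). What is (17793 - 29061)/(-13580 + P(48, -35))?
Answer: 4484664/5404841 ≈ 0.82975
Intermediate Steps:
P(w, h) = 4/(-8 + w*(2 + h)) (P(w, h) = 4/(-8 + w*(h - 1*(-2))) = 4/(-8 + w*(h + 2)) = 4/(-8 + w*(2 + h)))
(17793 - 29061)/(-13580 + P(48, -35)) = (17793 - 29061)/(-13580 + 4/(-8 + 2*48 - 35*48)) = -11268/(-13580 + 4/(-8 + 96 - 1680)) = -11268/(-13580 + 4/(-1592)) = -11268/(-13580 + 4*(-1/1592)) = -11268/(-13580 - 1/398) = -11268/(-5404841/398) = -11268*(-398/5404841) = 4484664/5404841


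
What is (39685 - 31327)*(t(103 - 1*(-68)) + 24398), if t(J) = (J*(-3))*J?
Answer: -529270350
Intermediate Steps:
t(J) = -3*J**2 (t(J) = (-3*J)*J = -3*J**2)
(39685 - 31327)*(t(103 - 1*(-68)) + 24398) = (39685 - 31327)*(-3*(103 - 1*(-68))**2 + 24398) = 8358*(-3*(103 + 68)**2 + 24398) = 8358*(-3*171**2 + 24398) = 8358*(-3*29241 + 24398) = 8358*(-87723 + 24398) = 8358*(-63325) = -529270350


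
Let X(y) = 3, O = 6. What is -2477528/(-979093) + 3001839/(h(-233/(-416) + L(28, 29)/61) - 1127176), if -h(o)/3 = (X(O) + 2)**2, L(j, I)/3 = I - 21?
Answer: -146283636499/1103683563343 ≈ -0.13254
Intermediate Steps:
L(j, I) = -63 + 3*I (L(j, I) = 3*(I - 21) = 3*(-21 + I) = -63 + 3*I)
h(o) = -75 (h(o) = -3*(3 + 2)**2 = -3*5**2 = -3*25 = -75)
-2477528/(-979093) + 3001839/(h(-233/(-416) + L(28, 29)/61) - 1127176) = -2477528/(-979093) + 3001839/(-75 - 1127176) = -2477528*(-1/979093) + 3001839/(-1127251) = 2477528/979093 + 3001839*(-1/1127251) = 2477528/979093 - 3001839/1127251 = -146283636499/1103683563343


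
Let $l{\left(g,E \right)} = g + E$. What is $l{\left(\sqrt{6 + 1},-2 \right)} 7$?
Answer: $-14 + 7 \sqrt{7} \approx 4.5203$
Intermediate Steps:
$l{\left(g,E \right)} = E + g$
$l{\left(\sqrt{6 + 1},-2 \right)} 7 = \left(-2 + \sqrt{6 + 1}\right) 7 = \left(-2 + \sqrt{7}\right) 7 = -14 + 7 \sqrt{7}$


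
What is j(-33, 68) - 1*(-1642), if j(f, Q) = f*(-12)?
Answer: 2038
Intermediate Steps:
j(f, Q) = -12*f
j(-33, 68) - 1*(-1642) = -12*(-33) - 1*(-1642) = 396 + 1642 = 2038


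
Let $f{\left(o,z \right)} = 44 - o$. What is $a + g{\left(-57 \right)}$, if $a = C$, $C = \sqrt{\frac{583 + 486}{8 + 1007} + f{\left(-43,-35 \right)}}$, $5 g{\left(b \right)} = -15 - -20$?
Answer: $1 + \frac{\sqrt{90714610}}{1015} \approx 10.384$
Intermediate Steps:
$g{\left(b \right)} = 1$ ($g{\left(b \right)} = \frac{-15 - -20}{5} = \frac{-15 + 20}{5} = \frac{1}{5} \cdot 5 = 1$)
$C = \frac{\sqrt{90714610}}{1015}$ ($C = \sqrt{\frac{583 + 486}{8 + 1007} + \left(44 - -43\right)} = \sqrt{\frac{1069}{1015} + \left(44 + 43\right)} = \sqrt{1069 \cdot \frac{1}{1015} + 87} = \sqrt{\frac{1069}{1015} + 87} = \sqrt{\frac{89374}{1015}} = \frac{\sqrt{90714610}}{1015} \approx 9.3837$)
$a = \frac{\sqrt{90714610}}{1015} \approx 9.3837$
$a + g{\left(-57 \right)} = \frac{\sqrt{90714610}}{1015} + 1 = 1 + \frac{\sqrt{90714610}}{1015}$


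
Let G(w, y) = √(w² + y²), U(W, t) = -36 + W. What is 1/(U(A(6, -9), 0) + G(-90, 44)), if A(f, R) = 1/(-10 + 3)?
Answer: 1771/427755 + 98*√2509/427755 ≈ 0.015616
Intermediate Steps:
A(f, R) = -⅐ (A(f, R) = 1/(-7) = -⅐)
1/(U(A(6, -9), 0) + G(-90, 44)) = 1/((-36 - ⅐) + √((-90)² + 44²)) = 1/(-253/7 + √(8100 + 1936)) = 1/(-253/7 + √10036) = 1/(-253/7 + 2*√2509)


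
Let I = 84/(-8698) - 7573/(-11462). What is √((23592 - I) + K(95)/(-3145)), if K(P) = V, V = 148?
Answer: √423535076010625617585690/4237100230 ≈ 153.59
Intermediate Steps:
K(P) = 148
I = 32453573/49848238 (I = 84*(-1/8698) - 7573*(-1/11462) = -42/4349 + 7573/11462 = 32453573/49848238 ≈ 0.65105)
√((23592 - I) + K(95)/(-3145)) = √((23592 - 1*32453573/49848238) + 148/(-3145)) = √((23592 - 32453573/49848238) + 148*(-1/3145)) = √(1175987177323/49848238 - 4/85) = √(99958710679503/4237100230) = √423535076010625617585690/4237100230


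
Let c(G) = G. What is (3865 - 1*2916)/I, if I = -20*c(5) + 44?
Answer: -949/56 ≈ -16.946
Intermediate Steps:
I = -56 (I = -20*5 + 44 = -100 + 44 = -56)
(3865 - 1*2916)/I = (3865 - 1*2916)/(-56) = (3865 - 2916)*(-1/56) = 949*(-1/56) = -949/56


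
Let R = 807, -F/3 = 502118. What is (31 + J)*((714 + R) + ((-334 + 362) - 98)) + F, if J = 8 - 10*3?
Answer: -1493295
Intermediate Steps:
F = -1506354 (F = -3*502118 = -1506354)
J = -22 (J = 8 - 30 = -22)
(31 + J)*((714 + R) + ((-334 + 362) - 98)) + F = (31 - 22)*((714 + 807) + ((-334 + 362) - 98)) - 1506354 = 9*(1521 + (28 - 98)) - 1506354 = 9*(1521 - 70) - 1506354 = 9*1451 - 1506354 = 13059 - 1506354 = -1493295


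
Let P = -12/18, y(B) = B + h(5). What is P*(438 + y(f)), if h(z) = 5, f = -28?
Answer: -830/3 ≈ -276.67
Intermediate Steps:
y(B) = 5 + B (y(B) = B + 5 = 5 + B)
P = -⅔ (P = -12*1/18 = -⅔ ≈ -0.66667)
P*(438 + y(f)) = -2*(438 + (5 - 28))/3 = -2*(438 - 23)/3 = -⅔*415 = -830/3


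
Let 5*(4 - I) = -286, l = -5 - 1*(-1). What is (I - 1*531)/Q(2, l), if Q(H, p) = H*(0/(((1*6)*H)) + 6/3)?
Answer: -2349/20 ≈ -117.45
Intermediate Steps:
l = -4 (l = -5 + 1 = -4)
I = 306/5 (I = 4 - ⅕*(-286) = 4 + 286/5 = 306/5 ≈ 61.200)
Q(H, p) = 2*H (Q(H, p) = H*(0/((6*H)) + 6*(⅓)) = H*(0*(1/(6*H)) + 2) = H*(0 + 2) = H*2 = 2*H)
(I - 1*531)/Q(2, l) = (306/5 - 1*531)/((2*2)) = (306/5 - 531)/4 = (¼)*(-2349/5) = -2349/20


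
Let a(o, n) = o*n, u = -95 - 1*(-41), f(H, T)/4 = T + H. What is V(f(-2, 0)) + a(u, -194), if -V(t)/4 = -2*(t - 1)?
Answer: 10404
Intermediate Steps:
f(H, T) = 4*H + 4*T (f(H, T) = 4*(T + H) = 4*(H + T) = 4*H + 4*T)
u = -54 (u = -95 + 41 = -54)
a(o, n) = n*o
V(t) = -8 + 8*t (V(t) = -(-8)*(t - 1) = -(-8)*(-1 + t) = -4*(2 - 2*t) = -8 + 8*t)
V(f(-2, 0)) + a(u, -194) = (-8 + 8*(4*(-2) + 4*0)) - 194*(-54) = (-8 + 8*(-8 + 0)) + 10476 = (-8 + 8*(-8)) + 10476 = (-8 - 64) + 10476 = -72 + 10476 = 10404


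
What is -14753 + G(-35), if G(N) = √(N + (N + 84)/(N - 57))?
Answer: -14753 + I*√75187/46 ≈ -14753.0 + 5.9609*I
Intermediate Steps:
G(N) = √(N + (84 + N)/(-57 + N))
-14753 + G(-35) = -14753 + √((84 - 35 - 35*(-57 - 35))/(-57 - 35)) = -14753 + √((84 - 35 - 35*(-92))/(-92)) = -14753 + √(-(84 - 35 + 3220)/92) = -14753 + √(-1/92*3269) = -14753 + √(-3269/92) = -14753 + I*√75187/46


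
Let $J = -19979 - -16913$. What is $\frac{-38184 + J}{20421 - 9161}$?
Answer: $- \frac{4125}{1126} \approx -3.6634$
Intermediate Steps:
$J = -3066$ ($J = -19979 + 16913 = -3066$)
$\frac{-38184 + J}{20421 - 9161} = \frac{-38184 - 3066}{20421 - 9161} = - \frac{41250}{11260} = \left(-41250\right) \frac{1}{11260} = - \frac{4125}{1126}$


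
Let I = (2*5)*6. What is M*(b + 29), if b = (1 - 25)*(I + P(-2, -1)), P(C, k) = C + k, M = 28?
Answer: -37492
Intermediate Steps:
I = 60 (I = 10*6 = 60)
b = -1368 (b = (1 - 25)*(60 + (-2 - 1)) = -24*(60 - 3) = -24*57 = -1368)
M*(b + 29) = 28*(-1368 + 29) = 28*(-1339) = -37492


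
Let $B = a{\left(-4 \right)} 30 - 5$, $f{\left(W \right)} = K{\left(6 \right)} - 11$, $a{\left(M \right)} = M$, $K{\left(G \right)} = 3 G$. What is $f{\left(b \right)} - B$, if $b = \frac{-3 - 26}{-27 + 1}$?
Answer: $132$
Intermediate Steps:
$b = \frac{29}{26}$ ($b = - \frac{29}{-26} = \left(-29\right) \left(- \frac{1}{26}\right) = \frac{29}{26} \approx 1.1154$)
$f{\left(W \right)} = 7$ ($f{\left(W \right)} = 3 \cdot 6 - 11 = 18 - 11 = 7$)
$B = -125$ ($B = \left(-4\right) 30 - 5 = -120 - 5 = -125$)
$f{\left(b \right)} - B = 7 - -125 = 7 + 125 = 132$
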